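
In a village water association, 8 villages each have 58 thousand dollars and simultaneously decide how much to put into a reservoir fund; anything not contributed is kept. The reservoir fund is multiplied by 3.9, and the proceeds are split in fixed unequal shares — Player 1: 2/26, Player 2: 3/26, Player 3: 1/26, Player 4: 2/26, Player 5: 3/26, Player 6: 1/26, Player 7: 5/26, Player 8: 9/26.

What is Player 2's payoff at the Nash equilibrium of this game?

For player j, contributing a unit is worthwhile iff 3.9 × (j's share) ≥ 1, i.e. iff j's share is at least 0.2564.
The only share above 0.2564 is Player 8's 9/26, contributing 58; the remaining 7 contribute 0. Total contributed: 58.
Player 2 keeps 58 and receives 3.9 × 58 × 3/26 = 26.10 from the reservoir fund, for a payoff of 84.10.

84.10 thousand dollars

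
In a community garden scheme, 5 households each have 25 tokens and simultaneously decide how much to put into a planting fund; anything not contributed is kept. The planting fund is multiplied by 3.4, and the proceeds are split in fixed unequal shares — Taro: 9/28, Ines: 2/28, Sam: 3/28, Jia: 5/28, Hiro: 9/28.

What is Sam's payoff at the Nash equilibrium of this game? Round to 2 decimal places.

43.21 tokens

A player with share s gets back 3.4·s per unit contributed, so full contribution is dominant for anyone with s > 1/3.4 = 0.2941 and zero contribution is dominant for anyone below.
Taro and Hiro clear that bar, contributing 25 each; the remaining 3 contribute 0. Total contributed: 50.
Sam keeps 25 and receives 3.4 × 50 × 3/28 = 18.21 from the planting fund, for a payoff of 43.21.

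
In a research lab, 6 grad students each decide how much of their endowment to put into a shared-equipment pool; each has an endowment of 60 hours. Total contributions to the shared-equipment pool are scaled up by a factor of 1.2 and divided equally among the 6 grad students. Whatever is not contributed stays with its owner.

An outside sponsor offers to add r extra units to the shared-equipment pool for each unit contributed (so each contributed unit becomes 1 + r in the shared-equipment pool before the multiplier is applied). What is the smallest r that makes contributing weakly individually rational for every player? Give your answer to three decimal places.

With matching at rate r, one contributed unit becomes (1 + r) in the shared-equipment pool and returns 1.2 × (1 + r) / 6 to the contributor.
Setting this equal to 1: 1 + r = 6/1.2 = 5.0000.
So the minimum matching rate is r = 5.0000 − 1 = 4.000.

4.000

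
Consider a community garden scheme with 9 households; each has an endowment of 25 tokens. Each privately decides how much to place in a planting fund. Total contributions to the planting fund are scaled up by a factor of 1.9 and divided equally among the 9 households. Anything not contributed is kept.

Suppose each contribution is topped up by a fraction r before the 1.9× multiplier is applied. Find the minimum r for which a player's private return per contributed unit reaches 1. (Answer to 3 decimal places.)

With matching at rate r, one contributed unit becomes (1 + r) in the planting fund and returns 1.9 × (1 + r) / 9 to the contributor.
Setting this equal to 1: 1 + r = 9/1.9 = 4.7368.
So the minimum matching rate is r = 4.7368 − 1 = 3.737.

3.737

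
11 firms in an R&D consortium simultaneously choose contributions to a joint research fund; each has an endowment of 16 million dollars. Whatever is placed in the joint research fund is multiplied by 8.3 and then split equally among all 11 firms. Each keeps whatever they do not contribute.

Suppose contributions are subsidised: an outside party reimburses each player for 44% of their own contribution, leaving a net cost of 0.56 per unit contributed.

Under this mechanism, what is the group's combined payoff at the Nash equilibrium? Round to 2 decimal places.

1538.24 million dollars

With the mechanism, a contributed unit returns (8.3/11) / 0.56 = 1.3474 per unit of net cost to the contributor — now above 1 — so contributing fully is weakly dominant for every player.
At the Nash equilibrium everyone contributes 16. Group total payoff = 11 × (16 × 0.44 + 8.3 × 16) = 1538.24.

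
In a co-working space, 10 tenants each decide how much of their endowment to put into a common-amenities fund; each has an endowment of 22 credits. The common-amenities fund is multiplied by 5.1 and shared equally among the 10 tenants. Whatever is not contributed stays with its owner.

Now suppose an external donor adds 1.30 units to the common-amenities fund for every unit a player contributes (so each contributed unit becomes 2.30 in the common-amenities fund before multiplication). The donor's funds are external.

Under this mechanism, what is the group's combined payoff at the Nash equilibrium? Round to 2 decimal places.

With the mechanism, a contributed unit returns 5.1 × 2.30 / 10 = 1.1730 per unit of net cost to the contributor — now above 1 — so contributing fully is weakly dominant for every player.
At the Nash equilibrium everyone contributes 22. Group total payoff = 5.1 × 2.30 × 220 = 2580.60.

2580.60 credits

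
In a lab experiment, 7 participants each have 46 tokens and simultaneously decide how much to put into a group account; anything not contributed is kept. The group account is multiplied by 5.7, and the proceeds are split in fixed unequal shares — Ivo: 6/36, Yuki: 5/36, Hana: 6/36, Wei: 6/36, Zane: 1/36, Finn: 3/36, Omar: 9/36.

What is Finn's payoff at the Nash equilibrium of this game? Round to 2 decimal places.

A player with share s gets back 5.7·s per unit contributed, so full contribution is dominant for anyone with s > 1/5.7 = 0.1754 and zero contribution is dominant for anyone below.
Omar alone (share 9/36) is above the threshold, contributing 46; the remaining 6 contribute 0. Total contributed: 46.
Finn keeps 46 and receives 5.7 × 46 × 3/36 = 21.85 from the group account, for a payoff of 67.85.

67.85 tokens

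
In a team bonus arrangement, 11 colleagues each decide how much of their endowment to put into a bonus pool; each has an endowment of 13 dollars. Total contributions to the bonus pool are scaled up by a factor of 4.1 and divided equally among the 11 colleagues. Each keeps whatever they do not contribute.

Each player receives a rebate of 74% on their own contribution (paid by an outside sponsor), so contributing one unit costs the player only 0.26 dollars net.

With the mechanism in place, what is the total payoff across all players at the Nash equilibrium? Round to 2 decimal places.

The effective private return per unit is now (4.1/11) / 0.26 = 1.4336 > 1, so every player's dominant strategy flips to full contribution.
So the Nash equilibrium is full contribution by all 11; the group earns 11 × (13 × 0.74 + 4.1 × 13) = 692.12.

692.12 dollars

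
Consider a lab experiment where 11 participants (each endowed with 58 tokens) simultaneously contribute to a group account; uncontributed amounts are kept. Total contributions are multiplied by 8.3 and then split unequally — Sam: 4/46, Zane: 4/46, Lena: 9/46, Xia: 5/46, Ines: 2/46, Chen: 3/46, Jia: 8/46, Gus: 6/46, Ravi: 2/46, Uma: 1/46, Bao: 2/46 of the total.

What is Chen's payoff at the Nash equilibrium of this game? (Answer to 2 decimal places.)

For player j, contributing a unit is worthwhile iff 8.3 × (j's share) ≥ 1, i.e. iff j's share is at least 0.1205.
Lena, Jia and Gus clear that bar, contributing 58 each; the remaining 8 contribute 0. Total contributed: 174.
Chen keeps 58 and receives 8.3 × 174 × 3/46 = 94.19 from the group account, for a payoff of 152.19.

152.19 tokens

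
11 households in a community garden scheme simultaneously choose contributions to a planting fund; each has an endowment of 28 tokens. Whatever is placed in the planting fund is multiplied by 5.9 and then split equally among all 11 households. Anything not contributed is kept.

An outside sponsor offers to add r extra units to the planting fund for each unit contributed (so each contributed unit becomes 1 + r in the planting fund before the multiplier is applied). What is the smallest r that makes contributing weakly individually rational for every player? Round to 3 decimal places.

With matching at rate r, one contributed unit becomes (1 + r) in the planting fund and returns 5.9 × (1 + r) / 11 to the contributor.
Setting this equal to 1: 1 + r = 11/5.9 = 1.8644.
So the minimum matching rate is r = 1.8644 − 1 = 0.864.

0.864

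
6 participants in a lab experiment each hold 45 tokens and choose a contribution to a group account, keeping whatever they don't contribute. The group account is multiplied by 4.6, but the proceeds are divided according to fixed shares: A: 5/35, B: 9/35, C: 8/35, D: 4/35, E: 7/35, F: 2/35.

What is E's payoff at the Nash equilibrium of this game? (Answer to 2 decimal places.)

Player j's private return per contributed unit is 4.6 × (j's share). Contributing is weakly dominant for j when that share is at least 1/4.6 = 0.2174, and contributing 0 is dominant otherwise.
B and C are above the threshold, contributing 45 each; the remaining 4 contribute 0. Total contributed: 90.
E keeps 45 and receives 4.6 × 90 × 7/35 = 82.80 from the group account, for a payoff of 127.80.

127.80 tokens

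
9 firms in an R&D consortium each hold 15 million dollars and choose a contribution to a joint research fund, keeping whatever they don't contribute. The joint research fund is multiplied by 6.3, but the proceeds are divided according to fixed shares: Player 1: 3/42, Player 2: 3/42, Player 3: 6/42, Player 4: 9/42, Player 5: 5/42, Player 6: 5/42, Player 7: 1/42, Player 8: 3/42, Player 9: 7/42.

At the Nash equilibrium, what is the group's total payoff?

294.00 million dollars

Player j's private return per contributed unit is 6.3 × (j's share). Contributing is weakly dominant for j when that share is at least 1/6.3 = 0.1587, and contributing 0 is dominant otherwise.
Player 4 and Player 9 clear that bar, contributing 15 each; the remaining 7 contribute 0. Total contributed: 30.
The joint research fund pays out 6.3 × 30 = 189.00 in total (split across the unequal shares, but the aggregate is all that matters for the group sum).
The 7 free-riders keep 15 each, adding 105. Group total = 105 + 189.00 = 294.00.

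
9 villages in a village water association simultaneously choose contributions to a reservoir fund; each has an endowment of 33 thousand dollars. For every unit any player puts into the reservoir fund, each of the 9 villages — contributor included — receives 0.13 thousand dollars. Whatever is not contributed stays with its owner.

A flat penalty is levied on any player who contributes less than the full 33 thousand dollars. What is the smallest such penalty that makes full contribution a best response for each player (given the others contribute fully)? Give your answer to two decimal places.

28.71 thousand dollars

Given the others contribute fully, the best deviation is to contribute 0 (any partial contribution still incurs the fine and gives up units whose private return 0.13 is below 1).
Deviating from 33 to 0 saves 33 thousand dollars but forfeits the deviator's share of the drop in the reservoir fund: 0.13 × 33 = 4.29.
So the deviation gain is 33 − 4.29 = 28.71, and the fine must be at least 28.71 thousand dollars to wipe it out.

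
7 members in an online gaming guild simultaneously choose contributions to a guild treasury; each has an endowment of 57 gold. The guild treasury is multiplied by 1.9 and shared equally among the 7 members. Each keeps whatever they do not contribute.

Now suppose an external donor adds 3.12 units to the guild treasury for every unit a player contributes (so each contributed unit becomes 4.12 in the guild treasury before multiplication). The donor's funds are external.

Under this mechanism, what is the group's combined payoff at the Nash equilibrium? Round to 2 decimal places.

3123.37 gold

With the mechanism, a contributed unit returns 1.9 × 4.12 / 7 = 1.1183 per unit of net cost to the contributor — now above 1 — so contributing fully is weakly dominant for every player.
So the Nash equilibrium is full contribution by all 7; the group earns 1.9 × 4.12 × 399 = 3123.37.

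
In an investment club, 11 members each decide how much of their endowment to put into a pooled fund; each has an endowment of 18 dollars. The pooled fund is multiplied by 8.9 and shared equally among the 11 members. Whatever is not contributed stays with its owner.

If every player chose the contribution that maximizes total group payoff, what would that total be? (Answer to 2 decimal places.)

Each contributed unit returns 8.900 to the group as a whole (0.8091 to each of 11 players), which exceeds 1, so the social optimum is full contribution: group total = 8.900 × 198 = 1762.20.

1762.20 dollars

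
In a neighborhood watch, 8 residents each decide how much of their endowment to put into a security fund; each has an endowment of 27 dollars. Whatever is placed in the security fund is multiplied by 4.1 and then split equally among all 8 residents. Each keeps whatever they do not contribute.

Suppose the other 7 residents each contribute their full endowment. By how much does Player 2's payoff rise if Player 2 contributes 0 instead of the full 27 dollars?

13.16 dollars

Switching from a contribution of 27 to 0 lets Player 2 keep an extra 27 dollars, but lowers the security fund by 27, which costs Player 2 their own share of that drop: 4.1/8 × 27 = 13.84.
Net gain = 27 − 13.84 = 13.16. The private return per contributed unit (0.5125) is below 1, so free-riding is indeed the best response regardless of what the others do.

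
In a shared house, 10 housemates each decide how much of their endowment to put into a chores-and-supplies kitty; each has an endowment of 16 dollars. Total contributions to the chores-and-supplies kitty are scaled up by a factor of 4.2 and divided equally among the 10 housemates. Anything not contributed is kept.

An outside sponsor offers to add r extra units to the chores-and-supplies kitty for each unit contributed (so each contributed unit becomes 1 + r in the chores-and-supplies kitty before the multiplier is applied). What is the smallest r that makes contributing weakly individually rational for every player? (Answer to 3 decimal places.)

1.381

With matching at rate r, one contributed unit becomes (1 + r) in the chores-and-supplies kitty and returns 4.2 × (1 + r) / 10 to the contributor.
Setting this equal to 1: 1 + r = 10/4.2 = 2.3810.
So the minimum matching rate is r = 2.3810 − 1 = 1.381.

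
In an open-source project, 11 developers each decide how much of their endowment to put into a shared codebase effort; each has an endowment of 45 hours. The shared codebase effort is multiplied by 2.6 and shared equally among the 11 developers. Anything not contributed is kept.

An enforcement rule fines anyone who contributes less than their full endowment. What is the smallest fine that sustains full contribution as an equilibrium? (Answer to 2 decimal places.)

Given the others contribute fully, the best deviation is to contribute 0 (any partial contribution still incurs the fine and gives up units whose private return 0.2364 is below 1).
Deviating from 45 to 0 saves 45 hours but forfeits the deviator's share of the drop in the shared codebase effort: 2.6/11 × 45 = 10.64.
So the deviation gain is 45 − 10.64 = 34.36, and the fine must be at least 34.36 hours to wipe it out.

34.36 hours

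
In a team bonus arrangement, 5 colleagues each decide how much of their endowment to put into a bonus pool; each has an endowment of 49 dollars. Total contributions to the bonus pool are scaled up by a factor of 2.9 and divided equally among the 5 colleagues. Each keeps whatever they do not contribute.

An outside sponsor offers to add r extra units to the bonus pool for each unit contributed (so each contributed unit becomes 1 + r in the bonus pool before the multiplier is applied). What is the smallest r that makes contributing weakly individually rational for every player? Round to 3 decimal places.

With matching at rate r, one contributed unit becomes (1 + r) in the bonus pool and returns 2.9 × (1 + r) / 5 to the contributor.
Setting this equal to 1: 1 + r = 5/2.9 = 1.7241.
So the minimum matching rate is r = 1.7241 − 1 = 0.724.

0.724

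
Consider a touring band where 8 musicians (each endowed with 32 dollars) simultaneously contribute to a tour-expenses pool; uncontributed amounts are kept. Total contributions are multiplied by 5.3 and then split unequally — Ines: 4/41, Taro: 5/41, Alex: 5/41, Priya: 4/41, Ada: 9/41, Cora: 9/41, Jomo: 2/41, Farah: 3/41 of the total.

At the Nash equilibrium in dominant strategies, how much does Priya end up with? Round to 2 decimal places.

For player j, contributing a unit is worthwhile iff 5.3 × (j's share) ≥ 1, i.e. iff j's share is at least 0.1887.
Ada and Cora are above the threshold, contributing 32 each; the remaining 6 contribute 0. Total contributed: 64.
Priya keeps 32 and receives 5.3 × 64 × 4/41 = 33.09 from the tour-expenses pool, for a payoff of 65.09.

65.09 dollars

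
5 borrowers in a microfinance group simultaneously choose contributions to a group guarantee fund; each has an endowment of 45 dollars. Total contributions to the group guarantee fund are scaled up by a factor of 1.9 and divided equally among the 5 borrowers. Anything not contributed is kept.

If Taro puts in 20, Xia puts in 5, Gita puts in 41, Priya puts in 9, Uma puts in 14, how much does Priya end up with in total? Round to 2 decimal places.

69.82 dollars

Total contributed: 20 + 5 + 41 + 9 + 14 = 89.
Each receives 1.9 × 89 / 5 = 33.82 from the group guarantee fund.
Priya keeps 45 − 9 = 36, so Priya's payoff is 36 + 33.82 = 69.82.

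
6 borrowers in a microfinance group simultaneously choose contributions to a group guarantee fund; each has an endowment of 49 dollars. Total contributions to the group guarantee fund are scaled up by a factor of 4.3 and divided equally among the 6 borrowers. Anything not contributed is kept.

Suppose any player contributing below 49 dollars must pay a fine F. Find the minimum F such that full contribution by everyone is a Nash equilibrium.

13.88 dollars

Given the others contribute fully, the best deviation is to contribute 0 (any partial contribution still incurs the fine and gives up units whose private return 0.7167 is below 1).
Deviating from 49 to 0 saves 49 dollars but forfeits the deviator's share of the drop in the group guarantee fund: 4.3/6 × 49 = 35.12.
So the deviation gain is 49 − 35.12 = 13.88, and the fine must be at least 13.88 dollars to wipe it out.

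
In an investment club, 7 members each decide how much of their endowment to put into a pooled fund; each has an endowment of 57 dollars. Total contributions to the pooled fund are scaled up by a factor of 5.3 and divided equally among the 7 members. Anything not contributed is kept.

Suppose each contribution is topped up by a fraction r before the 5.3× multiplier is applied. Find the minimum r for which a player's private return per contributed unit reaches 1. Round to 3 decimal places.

With matching at rate r, one contributed unit becomes (1 + r) in the pooled fund and returns 5.3 × (1 + r) / 7 to the contributor.
Setting this equal to 1: 1 + r = 7/5.3 = 1.3208.
So the minimum matching rate is r = 1.3208 − 1 = 0.321.

0.321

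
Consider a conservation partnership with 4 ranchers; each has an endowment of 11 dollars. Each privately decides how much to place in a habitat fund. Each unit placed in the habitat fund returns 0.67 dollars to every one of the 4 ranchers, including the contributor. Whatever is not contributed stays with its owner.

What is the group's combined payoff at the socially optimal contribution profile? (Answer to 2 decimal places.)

117.92 dollars

Each contributed unit returns 2.680 to the group as a whole (0.67 to each of 4 players), which exceeds 1, so the social optimum is full contribution: group total = 2.680 × 44 = 117.92.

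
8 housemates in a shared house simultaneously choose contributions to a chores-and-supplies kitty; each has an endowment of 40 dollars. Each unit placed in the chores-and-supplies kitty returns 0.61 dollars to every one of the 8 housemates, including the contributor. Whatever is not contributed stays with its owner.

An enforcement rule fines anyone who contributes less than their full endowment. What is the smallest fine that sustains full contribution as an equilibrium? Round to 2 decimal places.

15.60 dollars

Given the others contribute fully, the best deviation is to contribute 0 (any partial contribution still incurs the fine and gives up units whose private return 0.61 is below 1).
Deviating from 40 to 0 saves 40 dollars but forfeits the deviator's share of the drop in the chores-and-supplies kitty: 0.61 × 40 = 24.40.
So the deviation gain is 40 − 24.40 = 15.60, and the fine must be at least 15.60 dollars to wipe it out.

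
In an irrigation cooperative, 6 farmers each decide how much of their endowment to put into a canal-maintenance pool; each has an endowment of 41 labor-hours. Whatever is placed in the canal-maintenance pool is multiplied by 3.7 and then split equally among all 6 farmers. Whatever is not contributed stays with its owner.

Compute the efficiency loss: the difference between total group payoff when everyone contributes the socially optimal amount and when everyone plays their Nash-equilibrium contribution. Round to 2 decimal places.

664.20 labor-hours

Each contributed unit returns 3.7/6 = 0.6167 to its contributor — below 1 — so contributing 0 is dominant for every player. At the Nash equilibrium everyone keeps their 41, and the group total is 6 × 41 = 246.
Each contributed unit returns 3.700 to the group as a whole (0.6167 to each of 6 players), which exceeds 1, so the social optimum is full contribution: group total = 3.700 × 246 = 910.20.
Efficiency loss = 910.20 − 246 = 664.20.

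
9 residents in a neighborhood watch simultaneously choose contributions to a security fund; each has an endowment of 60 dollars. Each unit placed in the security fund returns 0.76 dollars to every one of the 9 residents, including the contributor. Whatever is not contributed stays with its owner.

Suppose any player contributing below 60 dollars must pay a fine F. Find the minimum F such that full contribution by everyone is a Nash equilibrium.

Given the others contribute fully, the best deviation is to contribute 0 (any partial contribution still incurs the fine and gives up units whose private return 0.76 is below 1).
Deviating from 60 to 0 saves 60 dollars but forfeits the deviator's share of the drop in the security fund: 0.76 × 60 = 45.60.
So the deviation gain is 60 − 45.60 = 14.40, and the fine must be at least 14.40 dollars to wipe it out.

14.40 dollars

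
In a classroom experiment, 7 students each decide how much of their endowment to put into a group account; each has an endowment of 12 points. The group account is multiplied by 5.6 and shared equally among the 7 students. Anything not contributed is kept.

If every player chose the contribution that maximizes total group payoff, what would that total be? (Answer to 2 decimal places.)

470.40 points

Each contributed unit returns 5.600 to the group as a whole (0.8000 to each of 7 players), which exceeds 1, so the social optimum is full contribution: group total = 5.600 × 84 = 470.40.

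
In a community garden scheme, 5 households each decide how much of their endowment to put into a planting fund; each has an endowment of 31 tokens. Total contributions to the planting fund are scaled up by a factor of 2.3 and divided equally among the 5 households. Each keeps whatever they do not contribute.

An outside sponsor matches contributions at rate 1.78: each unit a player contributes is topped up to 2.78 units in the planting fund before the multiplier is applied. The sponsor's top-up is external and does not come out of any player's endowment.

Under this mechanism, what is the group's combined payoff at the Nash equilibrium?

991.07 tokens

Under the mechanism each unit contributed yields 2.3 × 2.78 / 5 = 1.2788 back to its contributor per unit of net cost, which exceeds 1, making full contribution the dominant choice for everyone.
At the Nash equilibrium everyone contributes 31. Group total payoff = 2.3 × 2.78 × 155 = 991.07.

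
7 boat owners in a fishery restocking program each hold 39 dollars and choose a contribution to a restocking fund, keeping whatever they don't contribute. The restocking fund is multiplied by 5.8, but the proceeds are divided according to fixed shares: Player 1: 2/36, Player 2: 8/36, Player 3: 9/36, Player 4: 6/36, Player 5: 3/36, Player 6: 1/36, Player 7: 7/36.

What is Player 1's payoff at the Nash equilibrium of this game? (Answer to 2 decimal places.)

Each unit j contributes comes back to j as 5.8 × (j's share), so j prefers to contribute only if that share exceeds 1/5.8 = 0.1724; otherwise keeping the unit dominates.
Player 2, Player 3 and Player 7 are above the threshold, contributing 39 each; the remaining 4 contribute 0. Total contributed: 117.
Player 1 keeps 39 and receives 5.8 × 117 × 2/36 = 37.70 from the restocking fund, for a payoff of 76.70.

76.70 dollars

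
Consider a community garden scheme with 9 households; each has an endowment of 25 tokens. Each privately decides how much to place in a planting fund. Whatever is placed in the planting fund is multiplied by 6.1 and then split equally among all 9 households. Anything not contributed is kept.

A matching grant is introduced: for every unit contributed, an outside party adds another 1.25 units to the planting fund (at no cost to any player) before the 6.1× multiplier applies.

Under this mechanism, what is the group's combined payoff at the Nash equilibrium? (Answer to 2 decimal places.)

The effective private return per unit is now 6.1 × 2.25 / 9 = 1.5250 > 1, so every player's dominant strategy flips to full contribution.
So the Nash equilibrium is full contribution by all 9; the group earns 6.1 × 2.25 × 225 = 3088.13.

3088.13 tokens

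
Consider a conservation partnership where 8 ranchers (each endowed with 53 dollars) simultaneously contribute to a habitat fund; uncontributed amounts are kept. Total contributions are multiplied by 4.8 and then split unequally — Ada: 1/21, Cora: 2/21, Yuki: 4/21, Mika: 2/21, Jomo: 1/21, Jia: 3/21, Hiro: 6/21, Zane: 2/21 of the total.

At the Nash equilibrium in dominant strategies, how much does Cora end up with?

77.23 dollars

A player with share s gets back 4.8·s per unit contributed, so full contribution is dominant for anyone with s > 1/4.8 = 0.2083 and zero contribution is dominant for anyone below.
The only share above 0.2083 is Hiro's 6/21, contributing 53; the remaining 7 contribute 0. Total contributed: 53.
Cora keeps 53 and receives 4.8 × 53 × 2/21 = 24.23 from the habitat fund, for a payoff of 77.23.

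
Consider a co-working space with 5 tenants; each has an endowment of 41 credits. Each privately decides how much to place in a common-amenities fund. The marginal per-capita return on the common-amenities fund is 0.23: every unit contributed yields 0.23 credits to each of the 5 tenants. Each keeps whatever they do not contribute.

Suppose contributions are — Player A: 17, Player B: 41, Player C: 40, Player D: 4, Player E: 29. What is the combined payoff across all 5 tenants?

224.65 credits

Total contributed: 17 + 41 + 40 + 4 + 29 = 131; total kept: 5 × 41 − 131 = 74.
The common-amenities fund pays out 0.23 × 5 × 131 = 150.65 in aggregate.
Group total = 74 + 150.65 = 224.65.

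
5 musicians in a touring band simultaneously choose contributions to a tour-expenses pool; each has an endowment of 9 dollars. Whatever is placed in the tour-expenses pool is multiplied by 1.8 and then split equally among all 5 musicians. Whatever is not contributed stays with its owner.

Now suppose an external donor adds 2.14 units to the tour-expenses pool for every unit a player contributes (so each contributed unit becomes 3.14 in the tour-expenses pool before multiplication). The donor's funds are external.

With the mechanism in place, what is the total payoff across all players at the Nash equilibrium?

254.34 dollars

With the mechanism, a contributed unit returns 1.8 × 3.14 / 5 = 1.1304 per unit of net cost to the contributor — now above 1 — so contributing fully is weakly dominant for every player.
At the Nash equilibrium everyone contributes 9. Group total payoff = 1.8 × 3.14 × 45 = 254.34.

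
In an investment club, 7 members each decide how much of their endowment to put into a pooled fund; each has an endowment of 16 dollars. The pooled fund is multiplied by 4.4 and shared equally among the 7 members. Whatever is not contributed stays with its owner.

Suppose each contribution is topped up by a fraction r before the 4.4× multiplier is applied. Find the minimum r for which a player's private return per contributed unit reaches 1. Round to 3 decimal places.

With matching at rate r, one contributed unit becomes (1 + r) in the pooled fund and returns 4.4 × (1 + r) / 7 to the contributor.
Setting this equal to 1: 1 + r = 7/4.4 = 1.5909.
So the minimum matching rate is r = 1.5909 − 1 = 0.591.

0.591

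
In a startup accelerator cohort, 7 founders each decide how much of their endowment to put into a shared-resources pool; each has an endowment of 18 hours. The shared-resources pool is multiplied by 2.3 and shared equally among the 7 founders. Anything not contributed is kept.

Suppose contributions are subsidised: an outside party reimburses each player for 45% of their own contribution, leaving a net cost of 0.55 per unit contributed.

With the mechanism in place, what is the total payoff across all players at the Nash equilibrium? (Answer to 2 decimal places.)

126.00 hours

Even with the mechanism, each unit contributed returns only (2.3/7) / 0.55 = 0.5974 per unit of net cost, so contributing nothing is still dominant.
Everyone keeps their endowment and the group total is 7 × 18 = 126.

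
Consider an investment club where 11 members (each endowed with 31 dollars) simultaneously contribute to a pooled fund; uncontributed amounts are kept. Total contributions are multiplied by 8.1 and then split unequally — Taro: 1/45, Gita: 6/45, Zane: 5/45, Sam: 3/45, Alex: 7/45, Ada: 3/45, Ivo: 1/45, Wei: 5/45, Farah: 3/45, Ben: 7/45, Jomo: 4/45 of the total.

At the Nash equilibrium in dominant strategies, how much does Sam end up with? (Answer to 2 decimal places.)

81.22 dollars

A player with share s gets back 8.1·s per unit contributed, so full contribution is dominant for anyone with s > 1/8.1 = 0.1235 and zero contribution is dominant for anyone below.
The shares above 0.1235 belong to Gita, Alex and Ben, contributing 31 each; the remaining 8 contribute 0. Total contributed: 93.
Sam keeps 31 and receives 8.1 × 93 × 3/45 = 50.22 from the pooled fund, for a payoff of 81.22.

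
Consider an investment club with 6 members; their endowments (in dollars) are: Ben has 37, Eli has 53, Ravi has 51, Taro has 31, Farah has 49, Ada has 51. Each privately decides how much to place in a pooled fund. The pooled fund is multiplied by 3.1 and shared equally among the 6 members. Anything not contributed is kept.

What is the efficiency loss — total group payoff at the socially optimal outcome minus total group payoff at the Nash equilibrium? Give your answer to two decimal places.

The private return per contributed unit is 3.1/6 = 0.5167 < 1 for every player regardless of endowment, so the Nash equilibrium is zero contribution and the group total is Σ E_j = 37 + 53 + 51 + 31 + 49 + 51 = 272.
Each contributed unit returns 3.100 to the group, so the social optimum is full contribution by everyone: group total = 3.100 × 272 = 843.20.
Efficiency loss = (3.100 − 1) × 272 = 571.20.

571.20 dollars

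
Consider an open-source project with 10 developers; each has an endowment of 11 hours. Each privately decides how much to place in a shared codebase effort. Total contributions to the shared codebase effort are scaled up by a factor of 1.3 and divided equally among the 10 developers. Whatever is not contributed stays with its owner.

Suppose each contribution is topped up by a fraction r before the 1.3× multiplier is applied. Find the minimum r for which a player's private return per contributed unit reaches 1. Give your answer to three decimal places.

With matching at rate r, one contributed unit becomes (1 + r) in the shared codebase effort and returns 1.3 × (1 + r) / 10 to the contributor.
Setting this equal to 1: 1 + r = 10/1.3 = 7.6923.
So the minimum matching rate is r = 7.6923 − 1 = 6.692.

6.692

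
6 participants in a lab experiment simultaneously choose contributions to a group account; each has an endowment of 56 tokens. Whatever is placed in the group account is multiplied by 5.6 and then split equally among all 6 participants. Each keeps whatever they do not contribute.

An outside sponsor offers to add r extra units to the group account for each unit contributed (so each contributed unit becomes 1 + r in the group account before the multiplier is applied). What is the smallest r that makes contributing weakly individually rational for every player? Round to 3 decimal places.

With matching at rate r, one contributed unit becomes (1 + r) in the group account and returns 5.6 × (1 + r) / 6 to the contributor.
Setting this equal to 1: 1 + r = 6/5.6 = 1.0714.
So the minimum matching rate is r = 1.0714 − 1 = 0.071.

0.071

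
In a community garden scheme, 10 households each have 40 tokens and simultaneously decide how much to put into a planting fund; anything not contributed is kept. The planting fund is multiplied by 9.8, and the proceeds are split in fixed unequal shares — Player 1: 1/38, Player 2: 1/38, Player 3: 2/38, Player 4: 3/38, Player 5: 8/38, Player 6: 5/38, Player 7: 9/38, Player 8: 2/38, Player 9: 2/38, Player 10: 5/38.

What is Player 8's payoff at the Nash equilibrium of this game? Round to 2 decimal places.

122.53 tokens

Each unit j contributes comes back to j as 9.8 × (j's share), so j prefers to contribute only if that share exceeds 1/9.8 = 0.1020; otherwise keeping the unit dominates.
The shares above 0.1020 belong to Player 5, Player 6, Player 7 and Player 10, contributing 40 each; the remaining 6 contribute 0. Total contributed: 160.
Player 8 keeps 40 and receives 9.8 × 160 × 2/38 = 82.53 from the planting fund, for a payoff of 122.53.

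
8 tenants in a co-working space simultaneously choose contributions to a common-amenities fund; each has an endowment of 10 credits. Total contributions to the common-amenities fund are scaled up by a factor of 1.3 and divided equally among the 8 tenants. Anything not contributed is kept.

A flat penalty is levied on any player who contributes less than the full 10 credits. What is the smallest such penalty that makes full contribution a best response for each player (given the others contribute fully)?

Given the others contribute fully, the best deviation is to contribute 0 (any partial contribution still incurs the fine and gives up units whose private return 0.1625 is below 1).
Deviating from 10 to 0 saves 10 credits but forfeits the deviator's share of the drop in the common-amenities fund: 1.3/8 × 10 = 1.62.
So the deviation gain is 10 − 1.62 = 8.38, and the fine must be at least 8.38 credits to wipe it out.

8.38 credits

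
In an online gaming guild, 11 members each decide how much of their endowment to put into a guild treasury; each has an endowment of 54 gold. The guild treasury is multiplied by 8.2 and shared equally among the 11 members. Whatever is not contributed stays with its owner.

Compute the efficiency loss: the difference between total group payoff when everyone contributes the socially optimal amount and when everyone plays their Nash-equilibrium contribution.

Each contributed unit returns 8.2/11 = 0.7455 to its contributor — below 1 — so contributing 0 is dominant for every player. At the Nash equilibrium everyone keeps their 54, and the group total is 11 × 54 = 594.
Each contributed unit returns 8.200 to the group as a whole (0.7455 to each of 11 players), which exceeds 1, so the social optimum is full contribution: group total = 8.200 × 594 = 4870.80.
Efficiency loss = 4870.80 − 594 = 4276.80.

4276.80 gold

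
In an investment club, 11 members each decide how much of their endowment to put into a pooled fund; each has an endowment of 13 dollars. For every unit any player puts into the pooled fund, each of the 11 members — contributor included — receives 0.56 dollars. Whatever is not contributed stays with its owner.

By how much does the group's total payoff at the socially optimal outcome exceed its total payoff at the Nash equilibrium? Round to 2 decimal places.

737.88 dollars

The private return per contributed unit is 0.56 < 1, so contributing 0 is dominant for every player. At the Nash equilibrium everyone keeps their 13, and the group total is 11 × 13 = 143.
Each contributed unit returns 6.160 to the group as a whole (0.56 to each of 11 players), which exceeds 1, so the social optimum is full contribution: group total = 6.160 × 143 = 880.88.
Efficiency loss = 880.88 − 143 = 737.88.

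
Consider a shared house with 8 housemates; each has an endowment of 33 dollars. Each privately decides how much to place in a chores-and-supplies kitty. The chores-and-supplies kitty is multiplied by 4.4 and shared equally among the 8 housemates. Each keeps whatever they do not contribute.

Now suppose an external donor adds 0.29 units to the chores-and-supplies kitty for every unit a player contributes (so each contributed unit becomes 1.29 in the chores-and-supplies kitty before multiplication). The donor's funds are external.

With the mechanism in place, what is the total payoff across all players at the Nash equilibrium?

264.00 dollars

The effective private return is 4.4 × 1.29 / 8 = 0.7095, which is still under 1, so the mechanism doesn't change anyone's dominant strategy: zero contribution.
At the Nash equilibrium no one contributes; group total payoff = 8 × 33 = 264.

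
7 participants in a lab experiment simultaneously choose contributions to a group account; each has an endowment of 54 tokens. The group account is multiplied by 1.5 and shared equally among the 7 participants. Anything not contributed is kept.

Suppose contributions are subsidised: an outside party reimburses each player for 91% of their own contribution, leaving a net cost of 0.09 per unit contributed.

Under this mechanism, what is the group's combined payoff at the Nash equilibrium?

910.98 tokens

The effective private return per unit is now (1.5/7) / 0.09 = 2.3810 > 1, so every player's dominant strategy flips to full contribution.
So the Nash equilibrium is full contribution by all 7; the group earns 7 × (54 × 0.91 + 1.5 × 54) = 910.98.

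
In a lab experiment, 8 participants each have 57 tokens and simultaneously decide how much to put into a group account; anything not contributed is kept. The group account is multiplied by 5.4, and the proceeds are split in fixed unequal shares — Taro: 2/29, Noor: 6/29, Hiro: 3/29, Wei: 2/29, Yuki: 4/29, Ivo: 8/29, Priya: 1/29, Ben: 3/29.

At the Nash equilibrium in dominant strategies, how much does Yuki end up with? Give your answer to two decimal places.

Player j's private return per contributed unit is 5.4 × (j's share). Contributing is weakly dominant for j when that share is at least 1/5.4 = 0.1852, and contributing 0 is dominant otherwise.
Noor and Ivo clear that bar, contributing 57 each; the remaining 6 contribute 0. Total contributed: 114.
Yuki keeps 57 and receives 5.4 × 114 × 4/29 = 84.91 from the group account, for a payoff of 141.91.

141.91 tokens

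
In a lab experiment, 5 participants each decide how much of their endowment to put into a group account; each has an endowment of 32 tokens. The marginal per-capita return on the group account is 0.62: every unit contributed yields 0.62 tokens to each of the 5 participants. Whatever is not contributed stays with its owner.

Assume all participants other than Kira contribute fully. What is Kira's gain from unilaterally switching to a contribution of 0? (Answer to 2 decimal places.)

12.16 tokens

Switching from a contribution of 32 to 0 lets Kira keep an extra 32 tokens, but lowers the group account by 32, which costs Kira their own share of that drop: 0.62 × 32 = 19.84.
Net gain = 32 − 19.84 = 12.16. The private return per contributed unit (0.62) is below 1, so free-riding is indeed the best response regardless of what the others do.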